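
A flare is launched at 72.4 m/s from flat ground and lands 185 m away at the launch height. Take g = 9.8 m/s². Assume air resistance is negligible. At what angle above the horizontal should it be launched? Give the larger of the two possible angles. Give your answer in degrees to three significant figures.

79.9°

R = v₀² sin 2θ / g gives sin 2θ = gR/v₀² = 9.80·185/72.4² = 0.3459.
2θ = 20.24° or 180° − 20.24° = 159.8°, so θ = 10.12° or 79.88°.
The larger angle is 79.88°.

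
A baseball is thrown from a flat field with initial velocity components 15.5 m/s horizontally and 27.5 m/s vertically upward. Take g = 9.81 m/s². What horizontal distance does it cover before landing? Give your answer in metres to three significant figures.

86.9 m

Time aloft: T = 2 v_y0 / g = 2 × 27.50 / 9.81 = 5.607 s.
Range: R = vₓ T = 15.50 × 5.607 = 86.90 m.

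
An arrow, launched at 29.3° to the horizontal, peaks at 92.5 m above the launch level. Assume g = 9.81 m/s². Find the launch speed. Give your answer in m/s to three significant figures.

At the peak v_y = 0, so v_y0 = √(2gH) = √(2 × 9.81 × 92.5) = 42.60 m/s.
v_y0 = v₀ sin θ ⇒ v₀ = 42.60 / sin 29.3° = 87.05 m/s.

87.1 m/s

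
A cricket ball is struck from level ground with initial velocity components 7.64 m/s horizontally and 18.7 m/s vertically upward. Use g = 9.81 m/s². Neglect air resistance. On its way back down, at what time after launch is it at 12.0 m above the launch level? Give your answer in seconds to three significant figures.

3.00 s

Height y(t) = 18.70 t − 4.905 t² = 12.0 gives 4.905 t² − 18.70 t + 12.0 = 0.
Quadratic formula: t = (18.70 ± √114.25) / 9.81 = (18.70 ± 10.69) / 9.81 → t = 0.8166 s or 2.996 s.
The descending-branch root is 2.996 s.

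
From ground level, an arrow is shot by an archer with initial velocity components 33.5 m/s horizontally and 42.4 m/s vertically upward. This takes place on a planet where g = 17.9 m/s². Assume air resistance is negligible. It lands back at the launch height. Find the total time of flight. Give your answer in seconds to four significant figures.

Time of flight on level ground: T = 2 v_y0 / g = 2 × 42.40 / 17.9 = 4.737 s.

4.737 s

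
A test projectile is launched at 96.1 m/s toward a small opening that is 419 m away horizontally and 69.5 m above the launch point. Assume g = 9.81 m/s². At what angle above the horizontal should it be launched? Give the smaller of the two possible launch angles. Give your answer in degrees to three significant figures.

Trajectory: y = x tanθ − g x² (1 + tan²θ)/(2v₀²). With x = 419, y = 69.5, v₀ = 96.1, g = 9.81:
93.24 tan²θ − 419 tanθ + (162.7) = 0.
tanθ = [419 ± √(419² − 4 × 93.24 × (162.7))] / (2 × 93.24) = (419 ± 338.9) / 186.5, giving tanθ = 0.4295 or 4.064.
θ = 23.24° or 76.18°; the smaller is 23.24°.

23.2°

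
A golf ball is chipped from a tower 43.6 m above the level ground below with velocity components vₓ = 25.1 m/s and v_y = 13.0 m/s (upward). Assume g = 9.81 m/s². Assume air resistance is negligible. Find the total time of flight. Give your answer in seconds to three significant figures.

With up positive and y = 0 at the ground: y(t) = 43.6 + (13.00) t − 4.905 t². Setting y = 0 and taking the positive root: t = [13.00 + √(13.00² + 2·9.81·43.6)] / 9.81 = (13.00 + 32.01) / 9.81 = 4.588 s.

4.59 s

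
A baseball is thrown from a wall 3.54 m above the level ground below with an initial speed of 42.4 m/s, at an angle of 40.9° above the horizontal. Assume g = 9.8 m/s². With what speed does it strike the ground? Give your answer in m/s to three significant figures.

43.2 m/s

Components: vₓ = 42.40 cos 40.9° = 32.05 m/s, v_y0 = 42.40 sin 40.9° = 27.76 m/s.
With up positive and y = 0 at the ground: y(t) = 3.54 + (27.76) t − 4.900 t². Setting y = 0 and taking the positive root: t = [27.76 + √(27.76² + 2·9.80·3.54)] / 9.80 = (27.76 + 28.98) / 9.80 = 5.790 s.
Vertical velocity at impact: v_y = v_y0 − g t = 27.76 − 9.80 × 5.790 = −28.98 m/s.
Speed: |v| = √(vₓ² + v_y²) = √(32.05² + 28.98²) = 43.21 m/s.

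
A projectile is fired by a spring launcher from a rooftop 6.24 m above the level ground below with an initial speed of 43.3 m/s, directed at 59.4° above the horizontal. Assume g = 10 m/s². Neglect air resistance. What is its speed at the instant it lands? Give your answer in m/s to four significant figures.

Components: vₓ = 43.30 cos 59.4° = 22.04 m/s, v_y0 = 43.30 sin 59.4° = 37.27 m/s.
The projectile lands when y = 6.24 + (37.27) t − ½·10.0·t² = 0. Positive root: t = (37.27 + √(37.27² + 2·10.0·6.24)) / 10.0 = (37.27 + 38.91) / 10.0 = 7.618 s.
Vertical velocity at impact: v_y = v_y0 − g t = 37.27 − 10.0 × 7.618 = −38.91 m/s.
Speed: |v| = √(vₓ² + v_y²) = √(22.04² + 38.91²) = 44.72 m/s.

44.72 m/s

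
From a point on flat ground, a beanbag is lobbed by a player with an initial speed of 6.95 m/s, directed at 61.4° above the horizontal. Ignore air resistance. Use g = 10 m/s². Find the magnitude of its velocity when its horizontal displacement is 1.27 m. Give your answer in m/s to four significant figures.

4.036 m/s

vₓ = 6.950 cos 61.4° = 3.327 m/s; v_y0 = 6.950 sin 61.4° = 6.102 m/s.
x = vₓ t ⇒ t = 1.27/3.327 = 0.3817 s.
Vertical velocity there: v_y = v_y0 − g t = 6.102 − 10.0 × 0.3817 = 2.285 m/s.
Speed: √(vₓ² + v_y²) = √(3.327² + 2.285²) = 4.036 m/s.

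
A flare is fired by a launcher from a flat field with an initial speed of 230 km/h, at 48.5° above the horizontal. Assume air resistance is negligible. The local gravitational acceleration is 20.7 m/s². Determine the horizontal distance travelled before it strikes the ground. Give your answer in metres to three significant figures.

Convert: 230 km/h = 230/3.6 = 63.89 m/s.
Components: vₓ = 63.89 cos 48.5° = 42.33 m/s, v_y0 = 63.89 sin 48.5° = 47.85 m/s.
Time aloft: T = 2 v_y0 / g = 2 × 47.85 / 20.7 = 4.623 s.
Range: R = vₓ T = 42.33 × 4.623 = 195.7 m.

196 m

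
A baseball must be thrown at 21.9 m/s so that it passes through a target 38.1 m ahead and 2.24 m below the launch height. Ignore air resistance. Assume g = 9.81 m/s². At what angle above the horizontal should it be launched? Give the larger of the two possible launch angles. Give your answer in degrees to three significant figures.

Trajectory: y = x tanθ − g x² (1 + tan²θ)/(2v₀²). With x = 38.1, y = −2.24, v₀ = 21.9, g = 9.81:
14.85 tan²θ − 38.1 tanθ + (12.61) = 0.
tanθ = [38.1 ± √(38.1² − 4 × 14.85 × (12.61))] / (2 × 14.85) = (38.1 ± 26.52) / 29.69, giving tanθ = 0.3902 or 2.176.
θ = 21.31° or 65.32°; the larger is 65.32°.

65.3°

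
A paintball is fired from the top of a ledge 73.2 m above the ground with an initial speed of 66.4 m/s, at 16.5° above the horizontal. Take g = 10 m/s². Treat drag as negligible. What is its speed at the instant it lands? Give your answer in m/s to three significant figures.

Resolve: vₓ = 66.40 cos 16.5° = 63.67 m/s and v_y0 = 66.40 sin 16.5° = 18.86 m/s.
With up positive and y = 0 at the ground: y(t) = 73.2 + (18.86) t − 5.000 t². Setting y = 0 and taking the positive root: t = [18.86 + √(18.86² + 2·10.0·73.2)] / 10.0 = (18.86 + 42.66) / 10.0 = 6.152 s.
Vertical velocity at impact: v_y = v_y0 − g t = 18.86 − 10.0 × 6.152 = −42.66 m/s.
Speed: |v| = √(vₓ² + v_y²) = √(63.67² + 42.66²) = 76.64 m/s.

76.6 m/s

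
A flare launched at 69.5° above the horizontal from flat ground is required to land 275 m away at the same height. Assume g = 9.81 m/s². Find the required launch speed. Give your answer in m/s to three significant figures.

Level-ground range: R = v₀² sin(2θ)/g, so v₀ = √(gR / sin 2θ).
v₀ = √(9.81 × 275 / sin 139.0°) = √(2698 / 0.6561) = √4112.1 = 64.13 m/s.

64.1 m/s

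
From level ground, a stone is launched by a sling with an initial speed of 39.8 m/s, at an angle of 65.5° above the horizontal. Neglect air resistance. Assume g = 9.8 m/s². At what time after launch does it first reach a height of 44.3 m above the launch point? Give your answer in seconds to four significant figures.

vₓ = 39.80 cos 65.5° = 16.50 m/s; v_y0 = 39.80 sin 65.5° = 36.22 m/s.
Set y = v_y0 t − ½ g t² = 44.3: 4.900 t² − 36.22 t + 44.3 = 0.
t = [36.22 ± √(36.22² − 2·9.80·44.3)] / 9.80 = (36.22 ± 21.06) / 9.80, so t = 1.547 s or t = 5.844 s.
The first (ascending) time is 1.547 s.

1.547 s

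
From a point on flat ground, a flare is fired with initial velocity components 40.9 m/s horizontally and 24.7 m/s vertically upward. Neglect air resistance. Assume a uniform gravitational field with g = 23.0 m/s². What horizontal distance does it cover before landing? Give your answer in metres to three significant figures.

Time aloft: T = 2 v_y0 / g = 2 × 24.70 / 23.0 = 2.148 s.
Horizontal distance R = vₓ T = 40.90 × 2.148 = 87.85 m.

87.8 m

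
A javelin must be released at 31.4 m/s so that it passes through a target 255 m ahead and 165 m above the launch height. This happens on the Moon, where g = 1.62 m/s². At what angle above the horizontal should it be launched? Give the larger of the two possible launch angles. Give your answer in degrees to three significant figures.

74.7°

Trajectory: y = x tanθ − g x² (1 + tan²θ)/(2v₀²). With x = 255, y = 165, v₀ = 31.4, g = 1.62:
53.42 tan²θ − 255 tanθ + (218.4) = 0.
tanθ = [255 ± √(255² − 4 × 53.42 × (218.4))] / (2 × 53.42) = (255 ± 135.5) / 106.8, giving tanθ = 1.119 or 3.655.
θ = 48.21° or 74.70°; the larger is 74.70°.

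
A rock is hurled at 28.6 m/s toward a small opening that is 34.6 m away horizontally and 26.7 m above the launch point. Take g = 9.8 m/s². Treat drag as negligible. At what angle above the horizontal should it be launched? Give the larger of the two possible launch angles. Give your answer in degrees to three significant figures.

Trajectory: y = x tanθ − g x² (1 + tan²θ)/(2v₀²). With x = 34.6, y = 26.7, v₀ = 28.6, g = 9.80:
7.172 tan²θ − 34.6 tanθ + (33.87) = 0.
tanθ = [34.6 ± √(34.6² − 4 × 7.172 × (33.87))] / (2 × 7.172) = (34.6 ± 15.02) / 14.34, giving tanθ = 1.365 or 3.459.
θ = 53.78° or 73.88°; the larger is 73.88°.

73.9°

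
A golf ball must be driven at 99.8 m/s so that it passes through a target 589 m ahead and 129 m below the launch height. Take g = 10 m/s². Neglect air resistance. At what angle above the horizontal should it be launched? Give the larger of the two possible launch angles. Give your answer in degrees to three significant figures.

73.2°

Trajectory: y = x tanθ − g x² (1 + tan²θ)/(2v₀²). With x = 589, y = −129, v₀ = 99.8, g = 10.0:
174.2 tan²θ − 589 tanθ + (45.16) = 0.
tanθ = [589 ± √(589² − 4 × 174.2 × (45.16))] / (2 × 174.2) = (589 ± 561.7) / 348.3, giving tanθ = 0.07849 or 3.304.
θ = 4.488° or 73.16°; the larger is 73.16°.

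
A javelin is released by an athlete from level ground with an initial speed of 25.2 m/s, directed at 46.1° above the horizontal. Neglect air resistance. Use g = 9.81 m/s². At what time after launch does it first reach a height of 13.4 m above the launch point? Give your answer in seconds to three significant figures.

Resolve: vₓ = 25.20 cos 46.1° = 17.47 m/s and v_y0 = 25.20 sin 46.1° = 18.16 m/s.
Require v_y0 t − ½ g t² = 13.4, i.e. 4.905 t² − 18.16 t + 13.4 = 0.
t = [18.16 ± √(18.16² − 2·9.81·13.4)] / 9.81 = (18.16 ± 8.173) / 9.81, so t = 1.018 s or t = 2.684 s.
The first (ascending) time is 1.018 s.

1.02 s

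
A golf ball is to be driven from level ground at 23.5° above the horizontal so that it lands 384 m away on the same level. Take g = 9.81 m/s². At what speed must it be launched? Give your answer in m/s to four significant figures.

From R = (v₀² / g) sin 2θ: v₀ = √(gR / sin 2θ).
v₀ = √(9.81 × 384 / sin 47.00°) = √(3767 / 0.7314) = √5150.8 = 71.77 m/s.

71.77 m/s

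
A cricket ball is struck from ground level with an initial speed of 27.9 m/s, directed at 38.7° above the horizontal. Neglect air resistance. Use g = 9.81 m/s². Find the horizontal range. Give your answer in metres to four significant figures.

Resolve: vₓ = 27.90 cos 38.7° = 21.77 m/s and v_y0 = 27.90 sin 38.7° = 17.44 m/s.
Time aloft: T = 2 v_y0 / g = 2 × 17.44 / 9.81 = 3.556 s.
Range: R = vₓ T = 21.77 × 3.556 = 77.44 m.

77.44 m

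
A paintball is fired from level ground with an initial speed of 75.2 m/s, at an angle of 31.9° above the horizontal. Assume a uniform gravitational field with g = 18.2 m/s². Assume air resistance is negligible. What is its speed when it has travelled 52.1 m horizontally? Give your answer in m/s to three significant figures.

Horizontal component vₓ = 75.20 cos 31.9° = 63.84 m/s; vertical v_y0 = 75.20 sin 31.9° = 39.74 m/s.
x = vₓ t ⇒ t = 52.1/63.84 = 0.8161 s.
Vertical velocity there: v_y = v_y0 − g t = 39.74 − 18.2 × 0.8161 = 24.89 m/s.
Speed: √(vₓ² + v_y²) = √(63.84² + 24.89²) = 68.52 m/s.

68.5 m/s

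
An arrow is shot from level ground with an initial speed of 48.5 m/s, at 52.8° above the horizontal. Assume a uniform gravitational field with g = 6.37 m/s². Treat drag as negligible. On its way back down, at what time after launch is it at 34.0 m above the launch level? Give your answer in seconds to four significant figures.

Components: vₓ = 48.50 cos 52.8° = 29.32 m/s, v_y0 = 48.50 sin 52.8° = 38.63 m/s.
Set y = v_y0 t − ½ g t² = 34.0: 3.185 t² − 38.63 t + 34.0 = 0.
t = [38.63 ± √(38.63² − 2·6.37·34.0)] / 6.37 = (38.63 ± 32.55) / 6.37, so t = 0.9554 s or t = 11.17 s.
The descending-branch root is 11.17 s.

11.17 s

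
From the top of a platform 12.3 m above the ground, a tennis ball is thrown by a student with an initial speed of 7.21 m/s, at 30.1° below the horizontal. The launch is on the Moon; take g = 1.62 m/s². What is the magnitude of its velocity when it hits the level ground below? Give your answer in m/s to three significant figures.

9.58 m/s

vₓ = 7.210 cos 30.1° = 6.238 m/s; v_y0 = −3.616 m/s (downward).
The projectile lands when y = 12.3 + (−3.616) t − ½·1.62·t² = 0. Positive root: t = (−3.616 + √(3.616² + 2·1.62·12.3)) / 1.62 = (−3.616 + 7.275) / 1.62 = 2.259 s.
Vertical velocity at impact: v_y = v_y0 − g t = −3.616 − 1.62 × 2.259 = −7.275 m/s.
Speed: |v| = √(vₓ² + v_y²) = √(6.238² + 7.275²) = 9.583 m/s.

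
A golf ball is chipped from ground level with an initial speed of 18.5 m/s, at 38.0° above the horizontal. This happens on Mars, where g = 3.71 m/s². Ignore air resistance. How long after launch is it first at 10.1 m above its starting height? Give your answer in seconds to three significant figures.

1.07 s

vₓ = 18.50 cos 38.0° = 14.58 m/s; v_y0 = 18.50 sin 38.0° = 11.39 m/s.
Require v_y0 t − ½ g t² = 10.1, i.e. 1.855 t² − 11.39 t + 10.1 = 0.
Quadratic formula: t = (11.39 ± √54.784) / 3.71 = (11.39 ± 7.402) / 3.71 → t = 1.075 s or 5.065 s.
The first (ascending) time is 1.075 s.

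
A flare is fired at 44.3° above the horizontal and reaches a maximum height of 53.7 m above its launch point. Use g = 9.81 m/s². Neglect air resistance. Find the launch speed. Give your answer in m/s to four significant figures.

46.48 m/s

At the peak v_y = 0, so v_y0 = √(2gH) = √(2 × 9.81 × 53.7) = 32.46 m/s.
v_y0 = v₀ sin θ ⇒ v₀ = 32.46 / sin 44.3° = 46.48 m/s.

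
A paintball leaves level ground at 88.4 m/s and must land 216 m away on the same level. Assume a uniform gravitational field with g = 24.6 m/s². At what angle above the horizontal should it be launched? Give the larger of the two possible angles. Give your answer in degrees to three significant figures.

R = v₀² sin 2θ / g gives sin 2θ = gR/v₀² = 24.6·216/88.4² = 0.6800.
2θ = 42.84° or 180° − 42.84° = 137.2°, so θ = 21.42° or 68.58°.
The larger angle is 68.58°.

68.6°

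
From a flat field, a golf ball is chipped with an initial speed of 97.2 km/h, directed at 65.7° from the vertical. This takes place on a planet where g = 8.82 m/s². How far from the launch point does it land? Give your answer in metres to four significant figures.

62.00 m

Convert: 97.2 km/h = 97.2/3.6 = 27.00 m/s.
Components: vₓ = 27.00 sin 65.7° = 24.61 m/s, v_y0 = 27.00 cos 65.7° = 11.11 m/s.
Flight time T = 2 v_y0 / g = 2.519 s.
Horizontal distance R = vₓ T = 24.61 × 2.519 = 62.00 m.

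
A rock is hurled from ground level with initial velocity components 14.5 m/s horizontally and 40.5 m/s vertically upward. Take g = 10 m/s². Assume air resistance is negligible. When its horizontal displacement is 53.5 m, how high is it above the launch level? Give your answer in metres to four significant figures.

Time to reach x = 53.5 m: t = x/vₓ = 53.5/14.50 = 3.690 s.
Height: y = v_y0 t − ½ g t² = 40.50 × 3.690 − 5.000 × 3.690² = 149.4 − 68.07 = 81.36 m.

81.36 m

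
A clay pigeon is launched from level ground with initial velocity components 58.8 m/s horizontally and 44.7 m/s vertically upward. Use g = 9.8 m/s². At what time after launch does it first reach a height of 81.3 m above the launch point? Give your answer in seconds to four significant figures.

2.509 s

Height y(t) = 44.70 t − 4.900 t² = 81.3 gives 4.900 t² − 44.70 t + 81.3 = 0.
Quadratic formula: t = (44.70 ± √404.61) / 9.80 = (44.70 ± 20.11) / 9.80 → t = 2.509 s or 6.614 s.
The first (ascending) time is 2.509 s.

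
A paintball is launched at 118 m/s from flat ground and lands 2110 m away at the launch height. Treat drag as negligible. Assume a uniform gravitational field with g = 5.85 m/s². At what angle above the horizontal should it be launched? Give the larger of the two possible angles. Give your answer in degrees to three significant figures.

From R = (v₀²/g) sin 2θ: sin 2θ = 5.85 × 2110 / 13924 = 0.8865.
2θ = 62.44° or 180° − 62.44° = 117.6°, so θ = 31.22° or 58.78°.
The larger angle is 58.78°.

58.8°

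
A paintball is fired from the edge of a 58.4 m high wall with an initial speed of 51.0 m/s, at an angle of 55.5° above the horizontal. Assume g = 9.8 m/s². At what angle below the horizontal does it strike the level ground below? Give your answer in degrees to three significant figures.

61.8°

Components: vₓ = 51.00 cos 55.5° = 28.89 m/s, v_y0 = 51.00 sin 55.5° = 42.03 m/s.
Vertical motion (up positive, ground at y = 0): 4.900 t² − (42.03) t − 58.4 = 0, so t = (42.03 + √(42.03² + 2·9.80·58.4)) / 9.80 = (42.03 + 53.96) / 9.80 = 9.794 s.
At impact: v_y = v_y0 − g t = −53.96 m/s; vₓ = 28.89 m/s.
Angle below horizontal: arctan(|v_y|/vₓ) = arctan(53.96/28.89) = 61.84°.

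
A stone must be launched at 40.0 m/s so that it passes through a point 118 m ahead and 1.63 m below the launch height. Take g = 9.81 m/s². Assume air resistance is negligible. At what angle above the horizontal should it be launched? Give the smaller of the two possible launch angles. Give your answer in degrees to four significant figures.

Trajectory: y = x tanθ − g x² (1 + tan²θ)/(2v₀²). With x = 118, y = −1.63, v₀ = 40.0, g = 9.81:
42.69 tan²θ − 118 tanθ + (41.06) = 0.
tanθ = [118 ± √(118² − 4 × 42.69 × (41.06))] / (2 × 42.69) = (118 ± 83.15) / 85.37, giving tanθ = 0.4082 or 2.356.
θ = 22.21° or 67.00°; the smaller is 22.21°.

22.21°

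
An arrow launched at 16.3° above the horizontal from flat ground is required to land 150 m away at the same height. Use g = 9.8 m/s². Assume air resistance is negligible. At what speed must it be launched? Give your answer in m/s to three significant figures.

Level-ground range: R = v₀² sin(2θ)/g, so v₀ = √(gR / sin 2θ).
v₀ = √(9.80 × 150 / sin 32.60°) = √(1470 / 0.5388) = √2728.4 = 52.23 m/s.

52.2 m/s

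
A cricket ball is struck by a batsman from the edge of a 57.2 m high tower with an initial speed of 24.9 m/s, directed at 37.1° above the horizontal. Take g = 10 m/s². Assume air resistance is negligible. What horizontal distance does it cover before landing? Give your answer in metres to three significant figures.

Resolve: vₓ = 24.90 cos 37.1° = 19.86 m/s and v_y0 = 24.90 sin 37.1° = 15.02 m/s.
With up positive and y = 0 at the ground: y(t) = 57.2 + (15.02) t − 5.000 t². Setting y = 0 and taking the positive root: t = [15.02 + √(15.02² + 2·10.0·57.2)] / 10.0 = (15.02 + 37.01) / 10.0 = 5.203 s.
Horizontal distance: R = vₓ t = 19.86 × 5.203 = 103.3 m.

103 m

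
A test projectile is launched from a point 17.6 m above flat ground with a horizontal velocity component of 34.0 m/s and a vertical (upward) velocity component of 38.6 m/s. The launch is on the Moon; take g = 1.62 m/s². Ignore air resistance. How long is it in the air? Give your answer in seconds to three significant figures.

Vertical motion (up positive, ground at y = 0): 0.8100 t² − (38.60) t − 17.6 = 0, so t = (38.60 + √(38.60² + 2·1.62·17.6)) / 1.62 = (38.60 + 39.33) / 1.62 = 48.11 s.

48.1 s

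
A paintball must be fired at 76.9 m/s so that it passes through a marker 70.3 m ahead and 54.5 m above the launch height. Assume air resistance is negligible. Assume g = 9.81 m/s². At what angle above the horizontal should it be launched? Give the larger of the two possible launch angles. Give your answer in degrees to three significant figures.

86.5°

Trajectory: y = x tanθ − g x² (1 + tan²θ)/(2v₀²). With x = 70.3, y = 54.5, v₀ = 76.9, g = 9.81:
4.099 tan²θ − 70.3 tanθ + (58.60) = 0.
tanθ = [70.3 ± √(70.3² − 4 × 4.099 × (58.60))] / (2 × 4.099) = (70.3 ± 63.10) / 8.198, giving tanθ = 0.8786 or 16.27.
θ = 41.30° or 86.48°; the larger is 86.48°.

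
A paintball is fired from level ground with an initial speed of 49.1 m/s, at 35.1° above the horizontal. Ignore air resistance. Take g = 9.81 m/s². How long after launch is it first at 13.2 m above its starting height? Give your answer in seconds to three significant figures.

Resolve: vₓ = 49.10 cos 35.1° = 40.17 m/s and v_y0 = 49.10 sin 35.1° = 28.23 m/s.
Set y = v_y0 t − ½ g t² = 13.2: 4.905 t² − 28.23 t + 13.2 = 0.
Quadratic formula: t = (28.23 ± √538.10) / 9.81 = (28.23 ± 23.20) / 9.81 → t = 0.5133 s or 5.243 s.
The first (ascending) time is 0.5133 s.

0.513 s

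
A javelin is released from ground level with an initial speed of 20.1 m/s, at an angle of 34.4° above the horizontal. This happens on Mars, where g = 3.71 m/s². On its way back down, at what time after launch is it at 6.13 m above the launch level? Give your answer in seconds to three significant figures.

5.52 s

Resolve: vₓ = 20.10 cos 34.4° = 16.58 m/s and v_y0 = 20.10 sin 34.4° = 11.36 m/s.
Set y = v_y0 t − ½ g t² = 6.13: 1.855 t² − 11.36 t + 6.13 = 0.
t = [11.36 ± √(11.36² − 2·3.71·6.13)] / 3.71 = (11.36 ± 9.136) / 3.71, so t = 0.5983 s or t = 5.523 s.
The descending-branch root is 5.523 s.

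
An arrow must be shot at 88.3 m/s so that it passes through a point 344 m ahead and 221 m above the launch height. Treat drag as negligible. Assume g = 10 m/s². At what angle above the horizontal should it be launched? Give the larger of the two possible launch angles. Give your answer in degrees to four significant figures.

73.49°

Trajectory: y = x tanθ − g x² (1 + tan²θ)/(2v₀²). With x = 344, y = 221, v₀ = 88.3, g = 10.0:
75.89 tan²θ − 344 tanθ + (296.9) = 0.
tanθ = [344 ± √(344² − 4 × 75.89 × (296.9))] / (2 × 75.89) = (344 ± 168.0) / 151.8, giving tanθ = 1.160 or 3.373.
θ = 49.23° or 73.49°; the larger is 73.49°.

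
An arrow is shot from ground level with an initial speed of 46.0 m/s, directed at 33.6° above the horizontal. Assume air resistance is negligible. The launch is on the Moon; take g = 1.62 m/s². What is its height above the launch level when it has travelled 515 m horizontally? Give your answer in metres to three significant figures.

196 m

Components: vₓ = 46.00 cos 33.6° = 38.31 m/s, v_y0 = 46.00 sin 33.6° = 25.46 m/s.
At x = 515 m, t = x/vₓ = 515/38.31 = 13.44 s.
Height: y = v_y0 t − ½ g t² = 25.46 × 13.44 − 0.8100 × 13.44² = 342.2 − 146.3 = 195.8 m.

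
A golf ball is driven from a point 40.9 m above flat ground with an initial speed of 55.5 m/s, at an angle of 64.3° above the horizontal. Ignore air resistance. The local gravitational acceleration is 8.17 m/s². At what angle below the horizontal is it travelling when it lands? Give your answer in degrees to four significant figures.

66.85°

Resolve: vₓ = 55.50 cos 64.3° = 24.07 m/s and v_y0 = 55.50 sin 64.3° = 50.01 m/s.
With up positive and y = 0 at the ground: y(t) = 40.9 + (50.01) t − 4.085 t². Setting y = 0 and taking the positive root: t = [50.01 + √(50.01² + 2·8.17·40.9)] / 8.17 = (50.01 + 56.30) / 8.17 = 13.01 s.
At impact: v_y = v_y0 − g t = −56.30 m/s; vₓ = 24.07 m/s.
Angle below horizontal: arctan(|v_y|/vₓ) = arctan(56.30/24.07) = 66.85°.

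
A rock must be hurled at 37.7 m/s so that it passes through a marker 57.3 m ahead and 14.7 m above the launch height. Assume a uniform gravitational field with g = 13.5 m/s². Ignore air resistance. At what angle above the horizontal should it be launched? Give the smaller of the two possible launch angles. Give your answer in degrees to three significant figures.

Trajectory: y = x tanθ − g x² (1 + tan²θ)/(2v₀²). With x = 57.3, y = 14.7, v₀ = 37.7, g = 13.5:
15.59 tan²θ − 57.3 tanθ + (30.29) = 0.
tanθ = [57.3 ± √(57.3² − 4 × 15.59 × (30.29))] / (2 × 15.59) = (57.3 ± 37.33) / 31.19, giving tanθ = 0.6402 or 3.035.
θ = 32.63° or 71.76°; the smaller is 32.63°.

32.6°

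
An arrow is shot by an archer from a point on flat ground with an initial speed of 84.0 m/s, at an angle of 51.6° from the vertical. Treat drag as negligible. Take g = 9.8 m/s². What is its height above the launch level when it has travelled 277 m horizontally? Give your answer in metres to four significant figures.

132.8 m

Horizontal component vₓ = 84.00 sin 51.6° = 65.83 m/s; vertical v_y0 = 84.00 cos 51.6° = 52.18 m/s.
Time to reach x = 277 m: t = x/vₓ = 277/65.83 = 4.208 s.
Height: y = v_y0 t − ½ g t² = 52.18 × 4.208 − 4.900 × 4.208² = 219.5 − 86.76 = 132.8 m.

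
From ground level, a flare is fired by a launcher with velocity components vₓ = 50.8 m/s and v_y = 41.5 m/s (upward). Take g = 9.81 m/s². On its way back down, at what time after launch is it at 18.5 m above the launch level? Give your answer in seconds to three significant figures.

7.99 s

Require v_y0 t − ½ g t² = 18.5, i.e. 4.905 t² − 41.50 t + 18.5 = 0.
t = [41.50 ± √(41.50² − 2·9.81·18.5)] / 9.81 = (41.50 ± 36.87) / 9.81, so t = 0.4721 s or t = 7.989 s.
The descending-branch root is 7.989 s.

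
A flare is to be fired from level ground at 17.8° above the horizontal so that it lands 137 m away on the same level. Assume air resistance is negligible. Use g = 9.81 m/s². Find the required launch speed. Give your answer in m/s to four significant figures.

48.05 m/s

Level-ground range: R = v₀² sin(2θ)/g, so v₀ = √(gR / sin 2θ).
v₀ = √(9.81 × 137 / sin 35.60°) = √(1344 / 0.5821) = √2308.7 = 48.05 m/s.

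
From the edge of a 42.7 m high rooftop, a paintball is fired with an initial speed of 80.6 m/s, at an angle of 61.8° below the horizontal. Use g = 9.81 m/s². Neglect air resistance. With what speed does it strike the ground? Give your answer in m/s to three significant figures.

Horizontal component vₓ = 80.60 cos 61.8° = 38.09 m/s; vertical v_y0 = −71.03 m/s (downward).
With up positive and y = 0 at the ground: y(t) = 42.7 + (−71.03) t − 4.905 t². Setting y = 0 and taking the positive root: t = [−71.03 + √(71.03² + 2·9.81·42.7)] / 9.81 = (−71.03 + 76.70) / 9.81 = 0.5781 s.
Vertical velocity at impact: v_y = v_y0 − g t = −71.03 − 9.81 × 0.5781 = −76.70 m/s.
Speed: |v| = √(vₓ² + v_y²) = √(38.09² + 76.70²) = 85.64 m/s.

85.6 m/s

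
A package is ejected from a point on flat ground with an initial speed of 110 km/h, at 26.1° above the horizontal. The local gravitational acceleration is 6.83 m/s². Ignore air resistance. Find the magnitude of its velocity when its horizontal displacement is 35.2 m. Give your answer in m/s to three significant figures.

Convert: 110 km/h = 110/3.6 = 30.56 m/s.
vₓ = 30.56 cos 26.1° = 27.44 m/s; v_y0 = 30.56 sin 26.1° = 13.44 m/s.
x = vₓ t ⇒ t = 35.2/27.44 = 1.283 s.
Vertical velocity there: v_y = v_y0 − g t = 13.44 − 6.83 × 1.283 = 4.681 m/s.
Speed: √(vₓ² + v_y²) = √(27.44² + 4.681²) = 27.84 m/s.

27.8 m/s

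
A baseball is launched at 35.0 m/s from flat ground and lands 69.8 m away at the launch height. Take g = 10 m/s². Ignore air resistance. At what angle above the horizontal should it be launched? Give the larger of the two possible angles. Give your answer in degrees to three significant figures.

Level-ground range R = v₀² sin(2θ)/g ⇒ sin(2θ) = gR/v₀² = 10.0 × 69.8 / 35.0² = 0.5698.
2θ = 34.74° or 180° − 34.74° = 145.3°, so θ = 17.37° or 72.63°.
The larger angle is 72.63°.

72.6°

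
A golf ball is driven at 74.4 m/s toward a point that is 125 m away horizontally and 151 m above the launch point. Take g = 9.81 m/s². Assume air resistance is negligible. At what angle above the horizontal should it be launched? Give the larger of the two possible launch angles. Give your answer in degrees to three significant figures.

82.3°

Trajectory: y = x tanθ − g x² (1 + tan²θ)/(2v₀²). With x = 125, y = 151, v₀ = 74.4, g = 9.81:
13.85 tan²θ − 125 tanθ + (164.8) = 0.
tanθ = [125 ± √(125² − 4 × 13.85 × (164.8))] / (2 × 13.85) = (125 ± 80.59) / 27.69, giving tanθ = 1.604 or 7.425.
θ = 58.05° or 82.33°; the larger is 82.33°.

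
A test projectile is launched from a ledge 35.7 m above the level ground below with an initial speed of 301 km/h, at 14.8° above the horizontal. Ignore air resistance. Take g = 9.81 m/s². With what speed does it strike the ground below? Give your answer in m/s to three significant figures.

87.7 m/s

Convert: 301 km/h = 301/3.6 = 83.61 m/s.
Components: vₓ = 83.61 cos 14.8° = 80.84 m/s, v_y0 = 83.61 sin 14.8° = 21.36 m/s.
The projectile lands when y = 35.7 + (21.36) t − ½·9.81·t² = 0. Positive root: t = (21.36 + √(21.36² + 2·9.81·35.7)) / 9.81 = (21.36 + 34.01) / 9.81 = 5.644 s.
Vertical velocity at impact: v_y = v_y0 − g t = 21.36 − 9.81 × 5.644 = −34.01 m/s.
Speed: |v| = √(vₓ² + v_y²) = √(80.84² + 34.01²) = 87.70 m/s.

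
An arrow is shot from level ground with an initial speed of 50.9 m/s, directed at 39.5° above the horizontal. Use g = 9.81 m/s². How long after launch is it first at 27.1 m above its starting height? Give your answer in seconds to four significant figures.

Horizontal component vₓ = 50.90 cos 39.5° = 39.28 m/s; vertical v_y0 = 50.90 sin 39.5° = 32.38 m/s.
Require v_y0 t − ½ g t² = 27.1, i.e. 4.905 t² − 32.38 t + 27.1 = 0.
t = [32.38 ± √(32.38² − 2·9.81·27.1)] / 9.81 = (32.38 ± 22.73) / 9.81, so t = 0.9836 s or t = 5.617 s.
The first (ascending) time is 0.9836 s.

0.9836 s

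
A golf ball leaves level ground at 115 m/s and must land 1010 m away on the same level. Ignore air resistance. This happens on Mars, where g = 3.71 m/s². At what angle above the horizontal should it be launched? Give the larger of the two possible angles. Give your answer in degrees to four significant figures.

From R = (v₀²/g) sin 2θ: sin 2θ = 3.71 × 1010 / 13225 = 0.2833.
2θ = 16.46° or 180° − 16.46° = 163.5°, so θ = 8.230° or 81.77°.
The larger angle is 81.77°.

81.77°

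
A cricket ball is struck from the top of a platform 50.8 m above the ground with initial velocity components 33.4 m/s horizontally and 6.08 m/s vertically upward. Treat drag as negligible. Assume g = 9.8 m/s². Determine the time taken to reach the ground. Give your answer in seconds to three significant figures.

3.90 s

Vertical motion (up positive, ground at y = 0): 4.900 t² − (6.080) t − 50.8 = 0, so t = (6.080 + √(6.080² + 2·9.80·50.8)) / 9.80 = (6.080 + 32.13) / 9.80 = 3.899 s.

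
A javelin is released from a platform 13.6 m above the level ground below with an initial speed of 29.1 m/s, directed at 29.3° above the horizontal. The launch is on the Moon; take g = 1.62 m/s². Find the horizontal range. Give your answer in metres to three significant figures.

469 m

Components: vₓ = 29.10 cos 29.3° = 25.38 m/s, v_y0 = 29.10 sin 29.3° = 14.24 m/s.
Vertical motion (up positive, ground at y = 0): 0.8100 t² − (14.24) t − 13.6 = 0, so t = (14.24 + √(14.24² + 2·1.62·13.6)) / 1.62 = (14.24 + 15.71) / 1.62 = 18.49 s.
Horizontal distance: R = vₓ t = 25.38 × 18.49 = 469.2 m.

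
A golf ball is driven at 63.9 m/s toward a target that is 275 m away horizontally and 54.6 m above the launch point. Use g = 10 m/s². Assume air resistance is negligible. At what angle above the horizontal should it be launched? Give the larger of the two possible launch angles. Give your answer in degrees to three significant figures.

66.2°

Trajectory: y = x tanθ − g x² (1 + tan²θ)/(2v₀²). With x = 275, y = 54.6, v₀ = 63.9, g = 10.0:
92.60 tan²θ − 275 tanθ + (147.2) = 0.
tanθ = [275 ± √(275² − 4 × 92.60 × (147.2))] / (2 × 92.60) = (275 ± 145.2) / 185.2, giving tanθ = 0.7006 or 2.269.
θ = 35.01° or 66.22°; the larger is 66.22°.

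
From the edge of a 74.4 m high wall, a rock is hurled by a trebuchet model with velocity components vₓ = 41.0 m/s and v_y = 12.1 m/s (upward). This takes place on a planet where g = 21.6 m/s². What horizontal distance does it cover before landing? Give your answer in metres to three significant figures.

133 m

With up positive and y = 0 at the ground: y(t) = 74.4 + (12.10) t − 10.80 t². Setting y = 0 and taking the positive root: t = [12.10 + √(12.10² + 2·21.6·74.4)] / 21.6 = (12.10 + 57.97) / 21.6 = 3.244 s.
Horizontal distance: R = vₓ t = 41.00 × 3.244 = 133.0 m.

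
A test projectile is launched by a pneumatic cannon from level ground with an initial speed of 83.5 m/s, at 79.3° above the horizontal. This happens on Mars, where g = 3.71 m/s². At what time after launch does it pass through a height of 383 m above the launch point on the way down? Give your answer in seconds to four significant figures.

Resolve: vₓ = 83.50 cos 79.3° = 15.50 m/s and v_y0 = 83.50 sin 79.3° = 82.05 m/s.
Height y(t) = 82.05 t − 1.855 t² = 383 gives 1.855 t² − 82.05 t + 383 = 0.
Quadratic formula: t = (82.05 ± √3890.0) / 3.71 = (82.05 ± 62.37) / 3.71 → t = 5.304 s or 38.93 s.
The descending-branch root is 38.93 s.

38.93 s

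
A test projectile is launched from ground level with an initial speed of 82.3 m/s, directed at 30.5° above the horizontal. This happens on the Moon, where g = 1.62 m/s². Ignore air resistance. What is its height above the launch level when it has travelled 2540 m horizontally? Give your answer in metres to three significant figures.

Horizontal component vₓ = 82.30 cos 30.5° = 70.91 m/s; vertical v_y0 = 82.30 sin 30.5° = 41.77 m/s.
x = vₓ t ⇒ t = 2540/70.91 = 35.82 s.
Height: y = v_y0 t − ½ g t² = 41.77 × 35.82 − 0.8100 × 35.82² = 1496 − 1039 = 456.9 m.

457 m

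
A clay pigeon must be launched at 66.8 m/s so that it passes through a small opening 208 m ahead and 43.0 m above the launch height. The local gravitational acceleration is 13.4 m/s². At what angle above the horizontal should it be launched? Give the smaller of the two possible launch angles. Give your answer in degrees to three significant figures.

33.1°

Trajectory: y = x tanθ − g x² (1 + tan²θ)/(2v₀²). With x = 208, y = 43.0, v₀ = 66.8, g = 13.4:
64.96 tan²θ − 208 tanθ + (108.0) = 0.
tanθ = [208 ± √(208² − 4 × 64.96 × (108.0))] / (2 × 64.96) = (208 ± 123.3) / 129.9, giving tanθ = 0.6517 or 2.550.
θ = 33.09° or 68.59°; the smaller is 33.09°.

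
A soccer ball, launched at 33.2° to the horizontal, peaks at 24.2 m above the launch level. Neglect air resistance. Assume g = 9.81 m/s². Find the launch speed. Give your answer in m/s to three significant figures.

At the peak v_y = 0, so v_y0 = √(2gH) = √(2 × 9.81 × 24.2) = 21.79 m/s.
v_y0 = v₀ sin θ ⇒ v₀ = 21.79 / sin 33.2° = 39.79 m/s.

39.8 m/s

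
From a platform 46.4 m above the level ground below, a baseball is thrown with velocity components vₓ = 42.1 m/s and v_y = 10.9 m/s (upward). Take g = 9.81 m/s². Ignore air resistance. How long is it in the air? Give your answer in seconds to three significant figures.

Vertical motion (up positive, ground at y = 0): 4.905 t² − (10.90) t − 46.4 = 0, so t = (10.90 + √(10.90² + 2·9.81·46.4)) / 9.81 = (10.90 + 32.08) / 9.81 = 4.381 s.

4.38 s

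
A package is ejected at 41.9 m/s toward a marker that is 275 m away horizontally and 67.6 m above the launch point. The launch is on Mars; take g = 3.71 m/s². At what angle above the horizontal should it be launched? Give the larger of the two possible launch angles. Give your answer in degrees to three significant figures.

70.2°

Trajectory: y = x tanθ − g x² (1 + tan²θ)/(2v₀²). With x = 275, y = 67.6, v₀ = 41.9, g = 3.71:
79.91 tan²θ − 275 tanθ + (147.5) = 0.
tanθ = [275 ± √(275² − 4 × 79.91 × (147.5))] / (2 × 79.91) = (275 ± 168.8) / 159.8, giving tanθ = 0.6648 or 2.777.
θ = 33.62° or 70.19°; the larger is 70.19°.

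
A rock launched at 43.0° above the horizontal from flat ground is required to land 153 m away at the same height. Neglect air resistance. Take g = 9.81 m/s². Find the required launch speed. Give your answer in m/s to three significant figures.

38.8 m/s

On level ground R = v₀² sin 2θ / g ⇒ v₀ = √(gR / sin 2θ).
v₀ = √(9.81 × 153 / sin 86.00°) = √(1501 / 0.9976) = √1504.6 = 38.79 m/s.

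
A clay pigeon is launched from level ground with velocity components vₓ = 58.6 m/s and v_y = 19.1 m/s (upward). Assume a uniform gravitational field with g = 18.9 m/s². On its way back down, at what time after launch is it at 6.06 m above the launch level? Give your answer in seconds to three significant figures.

1.63 s

Height y(t) = 19.10 t − 9.450 t² = 6.06 gives 9.450 t² − 19.10 t + 6.06 = 0.
t = [19.10 ± √(19.10² − 2·18.9·6.06)] / 18.9 = (19.10 ± 11.65) / 18.9, so t = 0.3941 s or t = 1.627 s.
The descending-branch root is 1.627 s.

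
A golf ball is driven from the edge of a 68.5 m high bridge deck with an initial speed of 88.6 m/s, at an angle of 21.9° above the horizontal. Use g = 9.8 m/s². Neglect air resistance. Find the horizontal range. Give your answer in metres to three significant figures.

691 m

Horizontal component vₓ = 88.60 cos 21.9° = 82.21 m/s; vertical v_y0 = 88.60 sin 21.9° = 33.05 m/s.
With up positive and y = 0 at the ground: y(t) = 68.5 + (33.05) t − 4.900 t². Setting y = 0 and taking the positive root: t = [33.05 + √(33.05² + 2·9.80·68.5)] / 9.80 = (33.05 + 49.34) / 9.80 = 8.407 s.
Horizontal distance: R = vₓ t = 82.21 × 8.407 = 691.1 m.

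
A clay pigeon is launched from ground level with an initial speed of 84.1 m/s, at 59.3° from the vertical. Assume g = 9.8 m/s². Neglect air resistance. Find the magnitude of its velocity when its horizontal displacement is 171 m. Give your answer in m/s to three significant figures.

Horizontal component vₓ = 84.10 sin 59.3° = 72.31 m/s; vertical v_y0 = 84.10 cos 59.3° = 42.94 m/s.
x = vₓ t ⇒ t = 171/72.31 = 2.365 s.
Vertical velocity there: v_y = v_y0 − g t = 42.94 − 9.80 × 2.365 = 19.76 m/s.
Speed: √(vₓ² + v_y²) = √(72.31² + 19.76²) = 74.97 m/s.

75.0 m/s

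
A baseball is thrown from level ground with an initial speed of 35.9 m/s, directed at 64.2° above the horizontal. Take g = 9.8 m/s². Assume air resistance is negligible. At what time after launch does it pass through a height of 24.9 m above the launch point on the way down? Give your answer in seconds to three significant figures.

Components: vₓ = 35.90 cos 64.2° = 15.62 m/s, v_y0 = 35.90 sin 64.2° = 32.32 m/s.
Set y = v_y0 t − ½ g t² = 24.9: 4.900 t² − 32.32 t + 24.9 = 0.
t = [32.32 ± √(32.32² − 2·9.80·24.9)] / 9.80 = (32.32 ± 23.59) / 9.80, so t = 0.8906 s or t = 5.706 s.
The descending-branch root is 5.706 s.

5.71 s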